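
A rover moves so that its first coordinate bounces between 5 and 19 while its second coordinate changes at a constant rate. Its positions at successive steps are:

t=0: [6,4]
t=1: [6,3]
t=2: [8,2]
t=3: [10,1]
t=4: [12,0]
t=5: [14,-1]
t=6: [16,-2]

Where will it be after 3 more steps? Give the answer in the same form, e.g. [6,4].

[16,-5]

The first coordinate reflects between 5 and 19, moving 2 per step.
  step 7: 16 → 18
  step 8: 18 → 18
  step 9: 18 → 16
The second coordinate changes by -1 each step: at step 9 it is -5.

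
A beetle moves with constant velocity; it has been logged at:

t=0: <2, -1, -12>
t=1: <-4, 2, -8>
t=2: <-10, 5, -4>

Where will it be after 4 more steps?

Constant displacement of <-6, +3, +4> per step.
step 3: <-10, 5, -4> + <-6, +3, +4> → <-16, 8, 0>
step 4: <-16, 8, 0> + <-6, +3, +4> → <-22, 11, 4>
step 5: <-22, 11, 4> + <-6, +3, +4> → <-28, 14, 8>
step 6: <-28, 14, 8> + <-6, +3, +4> → <-34, 17, 12>

<-34, 17, 12>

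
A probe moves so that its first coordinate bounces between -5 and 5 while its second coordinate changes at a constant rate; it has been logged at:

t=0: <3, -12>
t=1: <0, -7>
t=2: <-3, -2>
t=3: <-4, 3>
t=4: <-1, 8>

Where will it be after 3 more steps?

<2, 23>

The first coordinate travels 3 per step and bounces off the walls at -5 and 5.
  step 5: -1 → 2
  step 6: 2 → 5
  step 7: 5 → 2
The second coordinate changes by +5 each step: at step 7 it is 23.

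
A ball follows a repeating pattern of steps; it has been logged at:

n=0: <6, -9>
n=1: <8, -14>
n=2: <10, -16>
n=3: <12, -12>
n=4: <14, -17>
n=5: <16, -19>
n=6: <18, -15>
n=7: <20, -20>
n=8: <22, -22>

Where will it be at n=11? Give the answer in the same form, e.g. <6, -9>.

The moves between consecutive positions are <+2, -5>, <+2, -2>, <+2, +4>, <+2, -5>, <+2, -2>, <+2, +4>, <+2, -5>, <+2, -2>; they repeat the 3-cycle [<+2, -5>, <+2, -2>, <+2, +4>].
step 9: apply <+2, +4> → <24, -18>
step 10: apply <+2, -5> → <26, -23>
step 11: apply <+2, -2> → <28, -25>

<28, -25>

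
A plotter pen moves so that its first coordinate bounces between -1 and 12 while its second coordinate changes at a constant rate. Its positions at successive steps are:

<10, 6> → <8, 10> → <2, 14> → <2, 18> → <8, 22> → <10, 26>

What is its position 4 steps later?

The first coordinate travels 6 per step and bounces off the walls at -1 and 12.
  step 6: 10 → 4
  step 7: 4 → 0
  step 8: 0 → 6
  step 9: 6 → 12
The second coordinate changes by +4 each step: at step 9 it is 42.

<12, 42>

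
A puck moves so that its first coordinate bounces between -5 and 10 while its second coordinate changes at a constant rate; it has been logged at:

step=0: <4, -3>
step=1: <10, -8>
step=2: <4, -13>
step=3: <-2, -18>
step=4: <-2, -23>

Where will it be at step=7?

<4, -38>

The first coordinate reflects between -5 and 10, moving 6 per step.
  step 5: -2 → 4
  step 6: 4 → 10
  step 7: 10 → 4
The second coordinate changes by -5 each step: at step 7 it is -38.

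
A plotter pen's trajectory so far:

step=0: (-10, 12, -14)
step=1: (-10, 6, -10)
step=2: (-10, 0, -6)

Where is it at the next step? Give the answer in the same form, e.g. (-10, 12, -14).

The position changes by (+0, -6, +4) every step.
step 3: (-10, 0, -6) + (+0, -6, +4) → (-10, -6, -2)

(-10, -6, -2)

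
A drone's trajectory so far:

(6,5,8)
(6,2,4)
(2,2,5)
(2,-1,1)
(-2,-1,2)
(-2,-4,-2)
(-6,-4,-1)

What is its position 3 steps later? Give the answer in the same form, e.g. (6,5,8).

(-10,-10,-8)

Step-to-step displacements: (+0,-3,-4), (-4,+0,+1), (+0,-3,-4), (-4,+0,+1), (+0,-3,-4), (-4,+0,+1) — a repeating cycle of length 2.
step 7: apply (+0,-3,-4) → (-6,-7,-5)
step 8: apply (-4,+0,+1) → (-10,-7,-4)
step 9: apply (+0,-3,-4) → (-10,-10,-8)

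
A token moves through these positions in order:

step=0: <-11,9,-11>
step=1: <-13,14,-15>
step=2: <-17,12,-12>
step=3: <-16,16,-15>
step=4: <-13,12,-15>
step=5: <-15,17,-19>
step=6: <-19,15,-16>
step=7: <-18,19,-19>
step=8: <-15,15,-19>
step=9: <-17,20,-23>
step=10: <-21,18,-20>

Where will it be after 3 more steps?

<-19,23,-27>

Step-to-step displacements: <-2,+5,-4>, <-4,-2,+3>, <+1,+4,-3>, <+3,-4,+0>, <-2,+5,-4>, <-4,-2,+3>, <+1,+4,-3>, <+3,-4,+0>, <-2,+5,-4>, <-4,-2,+3> — a repeating cycle of length 4.
step 11: apply <+1,+4,-3> → <-20,22,-23>
step 12: apply <+3,-4,+0> → <-17,18,-23>
step 13: apply <-2,+5,-4> → <-19,23,-27>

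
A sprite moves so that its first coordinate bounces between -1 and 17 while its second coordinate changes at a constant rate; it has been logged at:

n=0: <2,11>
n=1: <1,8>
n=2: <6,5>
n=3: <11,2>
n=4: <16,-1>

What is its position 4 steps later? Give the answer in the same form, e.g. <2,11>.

The first coordinate reflects between -1 and 17, moving 5 per step.
  step 5: 16 → 13
  step 6: 13 → 8
  step 7: 8 → 3
  step 8: 3 → 0
The second coordinate changes by -3 each step: at step 8 it is -13.

<0,-13>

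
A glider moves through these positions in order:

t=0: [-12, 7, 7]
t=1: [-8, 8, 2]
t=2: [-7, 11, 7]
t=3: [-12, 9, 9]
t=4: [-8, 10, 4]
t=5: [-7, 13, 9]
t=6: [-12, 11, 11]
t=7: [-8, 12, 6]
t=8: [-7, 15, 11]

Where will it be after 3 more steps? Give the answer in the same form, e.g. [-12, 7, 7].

[-7, 17, 13]

Differencing gives [+4, +1, -5], [+1, +3, +5], [-5, -2, +2], [+4, +1, -5], [+1, +3, +5], [-5, -2, +2], [+4, +1, -5], [+1, +3, +5]. This is the pattern [+4, +1, -5], [+1, +3, +5], [-5, -2, +2] repeated.
step 9: apply [-5, -2, +2] → [-12, 13, 13]
step 10: apply [+4, +1, -5] → [-8, 14, 8]
step 11: apply [+1, +3, +5] → [-7, 17, 13]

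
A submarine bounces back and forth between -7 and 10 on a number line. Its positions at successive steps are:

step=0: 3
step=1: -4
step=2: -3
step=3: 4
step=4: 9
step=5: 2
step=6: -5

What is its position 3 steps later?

8

The value reflects between -7 and 10, moving 7 per step.
  step 7: -5 → -2
  step 8: -2 → 5
  step 9: 5 → 8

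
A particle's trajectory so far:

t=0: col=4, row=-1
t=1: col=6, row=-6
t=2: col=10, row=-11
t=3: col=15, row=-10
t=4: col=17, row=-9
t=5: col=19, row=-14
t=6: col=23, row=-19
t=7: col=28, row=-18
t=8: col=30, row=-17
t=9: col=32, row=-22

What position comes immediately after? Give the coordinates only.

col=36, row=-27

The moves between consecutive positions are (+2, -5), (+4, -5), (+5, +1), (+2, +1), (+2, -5), (+4, -5), (+5, +1), (+2, +1), (+2, -5); they repeat the 4-cycle [(+2, -5), (+4, -5), (+5, +1), (+2, +1)].
step 10: apply (+4, -5) → col=36, row=-27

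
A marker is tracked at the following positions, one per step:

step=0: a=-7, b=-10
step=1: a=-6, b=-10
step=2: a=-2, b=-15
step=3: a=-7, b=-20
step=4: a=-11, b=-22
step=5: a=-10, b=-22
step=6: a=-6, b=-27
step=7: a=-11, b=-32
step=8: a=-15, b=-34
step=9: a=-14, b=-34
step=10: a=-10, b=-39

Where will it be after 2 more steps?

a=-19, b=-46

The moves between consecutive positions are (+1, +0), (+4, -5), (-5, -5), (-4, -2), (+1, +0), (+4, -5), (-5, -5), (-4, -2), (+1, +0), (+4, -5); they repeat the 4-cycle [(+1, +0), (+4, -5), (-5, -5), (-4, -2)].
step 11: apply (-5, -5) → a=-15, b=-44
step 12: apply (-4, -2) → a=-19, b=-46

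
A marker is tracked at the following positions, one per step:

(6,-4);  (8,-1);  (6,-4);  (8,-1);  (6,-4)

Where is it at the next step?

Consecutive displacements (+2,+3), (-2,-3), (+2,+3), (-2,-3) scale by a factor of -1 each step.
step 5: (6,-4) + (+2,+3) → (8,-1)

(8,-1)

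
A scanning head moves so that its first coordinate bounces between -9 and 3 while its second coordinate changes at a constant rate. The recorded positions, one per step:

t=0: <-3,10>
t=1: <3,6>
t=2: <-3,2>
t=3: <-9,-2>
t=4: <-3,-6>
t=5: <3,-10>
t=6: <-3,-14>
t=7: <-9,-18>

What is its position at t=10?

The first coordinate travels 6 per step and bounces off the walls at -9 and 3.
  step 8: -9 → -3
  step 9: -3 → 3
  step 10: 3 → -3
The second coordinate changes by -4 each step: at step 10 it is -30.

<-3,-30>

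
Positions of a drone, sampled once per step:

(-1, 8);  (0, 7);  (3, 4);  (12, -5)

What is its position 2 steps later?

(120, -113)

The jumps are (+1, -1), (+3, -3), (+9, -9) — a geometric progression with ratio 3.
step 4: (12, -5) + (+27, -27) → (39, -32)
step 5: (39, -32) + (+81, -81) → (120, -113)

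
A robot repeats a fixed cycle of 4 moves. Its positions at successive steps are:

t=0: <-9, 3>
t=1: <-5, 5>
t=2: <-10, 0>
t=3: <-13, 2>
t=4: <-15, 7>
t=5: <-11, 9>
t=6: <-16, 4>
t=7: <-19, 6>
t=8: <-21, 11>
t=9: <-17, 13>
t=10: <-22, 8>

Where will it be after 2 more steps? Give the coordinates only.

Differencing gives <+4, +2>, <-5, -5>, <-3, +2>, <-2, +5>, <+4, +2>, <-5, -5>, <-3, +2>, <-2, +5>, <+4, +2>, <-5, -5>. This is the pattern <+4, +2>, <-5, -5>, <-3, +2>, <-2, +5> repeated.
step 11: apply <-3, +2> → <-25, 10>
step 12: apply <-2, +5> → <-27, 15>

<-27, 15>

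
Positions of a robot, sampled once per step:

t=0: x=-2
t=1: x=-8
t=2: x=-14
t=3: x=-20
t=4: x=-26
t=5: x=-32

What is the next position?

x=-38

The position changes by -6 every step.
step 6: -32 − 6 → x=-38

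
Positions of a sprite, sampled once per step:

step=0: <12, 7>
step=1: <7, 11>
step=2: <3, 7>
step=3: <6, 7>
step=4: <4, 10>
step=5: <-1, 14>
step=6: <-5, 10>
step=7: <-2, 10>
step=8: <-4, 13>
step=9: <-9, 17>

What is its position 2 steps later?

The moves between consecutive positions are <-5, +4>, <-4, -4>, <+3, +0>, <-2, +3>, <-5, +4>, <-4, -4>, <+3, +0>, <-2, +3>, <-5, +4>; they repeat the 4-cycle [<-5, +4>, <-4, -4>, <+3, +0>, <-2, +3>].
step 10: apply <-4, -4> → <-13, 13>
step 11: apply <+3, +0> → <-10, 13>

<-10, 13>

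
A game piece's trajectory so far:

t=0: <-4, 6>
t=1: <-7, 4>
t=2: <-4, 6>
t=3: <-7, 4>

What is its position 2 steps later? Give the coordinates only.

<-7, 4>

Consecutive displacements <-3, -2>, <+3, +2>, <-3, -2> scale by a factor of -1 each step.
step 4: <-7, 4> + <+3, +2> → <-4, 6>
step 5: <-4, 6> + <-3, -2> → <-7, 4>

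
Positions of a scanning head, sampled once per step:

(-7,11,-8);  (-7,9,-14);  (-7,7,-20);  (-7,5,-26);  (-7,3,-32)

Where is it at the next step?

(-7,1,-38)

Constant displacement of (+0,-2,-6) per step.
step 5: (-7,3,-32) + (+0,-2,-6) → (-7,1,-38)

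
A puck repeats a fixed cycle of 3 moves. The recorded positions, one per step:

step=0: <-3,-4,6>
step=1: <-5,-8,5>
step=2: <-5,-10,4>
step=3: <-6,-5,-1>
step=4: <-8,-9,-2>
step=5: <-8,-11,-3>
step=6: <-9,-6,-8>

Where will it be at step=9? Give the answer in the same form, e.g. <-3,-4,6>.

Differencing gives <-2,-4,-1>, <+0,-2,-1>, <-1,+5,-5>, <-2,-4,-1>, <+0,-2,-1>, <-1,+5,-5>. This is the pattern <-2,-4,-1>, <+0,-2,-1>, <-1,+5,-5> repeated.
step 7: apply <-2,-4,-1> → <-11,-10,-9>
step 8: apply <+0,-2,-1> → <-11,-12,-10>
step 9: apply <-1,+5,-5> → <-12,-7,-15>

<-12,-7,-15>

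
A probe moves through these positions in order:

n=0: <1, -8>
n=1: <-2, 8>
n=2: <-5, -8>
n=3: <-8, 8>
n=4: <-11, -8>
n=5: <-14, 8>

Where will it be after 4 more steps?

<-26, 8>

First: linear, -3 per step → -26 at step 9.
Second: cycles through -8, 8 every 2 steps. Step 9 lands at position 1 of the cycle → 8.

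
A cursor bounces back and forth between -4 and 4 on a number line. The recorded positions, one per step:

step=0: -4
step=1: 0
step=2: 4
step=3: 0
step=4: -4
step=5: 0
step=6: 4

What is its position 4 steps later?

The value travels 4 per step and bounces off the walls at -4 and 4.
  step 7: 4 → 0
  step 8: 0 → -4
  step 9: -4 → 0
  step 10: 0 → 4

4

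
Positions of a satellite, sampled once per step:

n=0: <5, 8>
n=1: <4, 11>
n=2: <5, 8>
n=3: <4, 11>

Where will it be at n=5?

Step-to-step displacements: <-1, +3>, <+1, -3>, <-1, +3>; each is -1× the previous.
step 4: <4, 11> + <+1, -3> → <5, 8>
step 5: <5, 8> + <-1, +3> → <4, 11>

<4, 11>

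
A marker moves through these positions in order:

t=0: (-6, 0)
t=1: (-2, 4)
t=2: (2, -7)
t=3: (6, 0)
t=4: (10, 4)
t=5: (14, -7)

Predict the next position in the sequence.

The first coordinate changes by +4 each step, so at step 6 it is -6 + 6·(4) = 18.
The second coordinate repeats the cycle [0, 4, -7] with period 3; step 6 mod 3 = 0, giving 0.

(18, 0)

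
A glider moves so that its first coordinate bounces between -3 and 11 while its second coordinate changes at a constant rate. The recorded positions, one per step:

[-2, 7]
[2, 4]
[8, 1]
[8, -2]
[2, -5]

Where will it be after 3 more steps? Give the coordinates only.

The first coordinate reflects between -3 and 11, moving 6 per step.
  step 5: 2 → -2
  step 6: -2 → 4
  step 7: 4 → 10
The second coordinate changes by -3 each step: at step 7 it is -14.

[10, -14]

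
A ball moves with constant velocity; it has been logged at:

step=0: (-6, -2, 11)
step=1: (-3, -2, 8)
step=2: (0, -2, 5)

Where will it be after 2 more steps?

(6, -2, -1)

Each step adds (+3, +0, -3) to the position.
step 3: (0, -2, 5) + (+3, +0, -3) → (3, -2, 2)
step 4: (3, -2, 2) + (+3, +0, -3) → (6, -2, -1)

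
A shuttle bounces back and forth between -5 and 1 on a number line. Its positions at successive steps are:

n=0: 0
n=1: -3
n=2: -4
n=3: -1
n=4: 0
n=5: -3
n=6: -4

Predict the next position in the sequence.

-1

The value reflects between -5 and 1, moving 3 per step.
  step 7: -4 → -1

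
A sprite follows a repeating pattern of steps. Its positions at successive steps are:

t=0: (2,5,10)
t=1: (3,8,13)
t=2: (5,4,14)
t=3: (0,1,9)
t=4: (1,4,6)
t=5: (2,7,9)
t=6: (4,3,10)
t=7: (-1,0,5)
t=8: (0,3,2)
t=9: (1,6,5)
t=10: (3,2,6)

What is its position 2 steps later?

The moves between consecutive positions are (+1,+3,+3), (+2,-4,+1), (-5,-3,-5), (+1,+3,-3), (+1,+3,+3), (+2,-4,+1), (-5,-3,-5), (+1,+3,-3), (+1,+3,+3), (+2,-4,+1); they repeat the 4-cycle [(+1,+3,+3), (+2,-4,+1), (-5,-3,-5), (+1,+3,-3)].
step 11: apply (-5,-3,-5) → (-2,-1,1)
step 12: apply (+1,+3,-3) → (-1,2,-2)

(-1,2,-2)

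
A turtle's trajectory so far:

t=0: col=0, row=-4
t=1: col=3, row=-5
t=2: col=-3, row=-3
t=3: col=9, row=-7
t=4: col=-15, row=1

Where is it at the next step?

Consecutive displacements (+3, -1), (-6, +2), (+12, -4), (-24, +8) scale by a factor of -2 each step.
step 5: col=-15, row=1 + (+48, -16) → col=33, row=-15

col=33, row=-15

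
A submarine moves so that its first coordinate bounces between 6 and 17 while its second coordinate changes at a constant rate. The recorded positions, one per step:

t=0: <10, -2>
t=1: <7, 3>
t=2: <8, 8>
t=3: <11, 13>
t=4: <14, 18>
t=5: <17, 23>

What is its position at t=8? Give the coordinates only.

<8, 38>

The first coordinate reflects between 6 and 17, moving 3 per step.
  step 6: 17 → 14
  step 7: 14 → 11
  step 8: 11 → 8
The second coordinate changes by +5 each step: at step 8 it is 38.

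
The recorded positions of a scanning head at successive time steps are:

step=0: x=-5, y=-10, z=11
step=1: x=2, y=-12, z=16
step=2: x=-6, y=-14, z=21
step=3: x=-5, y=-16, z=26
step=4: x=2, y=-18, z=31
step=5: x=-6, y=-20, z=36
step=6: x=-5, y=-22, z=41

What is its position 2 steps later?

The x coordinate repeats the cycle [-5, 2, -6] with period 3; step 8 mod 3 = 2, giving -6.
The y coordinate changes by -2 each step, so at step 8 it is -10 + 8·(-2) = -26.
The z coordinate changes by +5 each step, so at step 8 it is 11 + 8·(5) = 51.

x=-6, y=-26, z=51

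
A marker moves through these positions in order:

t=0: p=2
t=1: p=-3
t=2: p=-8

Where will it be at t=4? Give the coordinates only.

p=-18

Constant displacement of -5 per step.
step 3: -8 − 5 → p=-13
step 4: -13 − 5 → p=-18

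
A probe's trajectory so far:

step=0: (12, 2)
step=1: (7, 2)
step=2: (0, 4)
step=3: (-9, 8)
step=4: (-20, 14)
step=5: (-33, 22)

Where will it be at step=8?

(-84, 58)

First differences are (-5, +0), (-7, +2), (-9, +4), (-11, +6), (-13, +8); their common second difference is (-2, +2) (constant acceleration).
step 6: (-33, 22) + (-15, +10) → (-48, 32)
step 7: (-48, 32) + (-17, +12) → (-65, 44)
step 8: (-65, 44) + (-19, +14) → (-84, 58)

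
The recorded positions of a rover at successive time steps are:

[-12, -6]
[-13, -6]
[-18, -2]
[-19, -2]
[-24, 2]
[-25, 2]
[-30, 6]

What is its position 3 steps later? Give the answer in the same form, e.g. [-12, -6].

[-37, 10]

The moves between consecutive positions are [-1, +0], [-5, +4], [-1, +0], [-5, +4], [-1, +0], [-5, +4]; they repeat the 2-cycle [[-1, +0], [-5, +4]].
step 7: apply [-1, +0] → [-31, 6]
step 8: apply [-5, +4] → [-36, 10]
step 9: apply [-1, +0] → [-37, 10]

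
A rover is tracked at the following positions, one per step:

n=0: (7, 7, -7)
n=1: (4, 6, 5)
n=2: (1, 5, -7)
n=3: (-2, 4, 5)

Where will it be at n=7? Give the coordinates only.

First: linear, -3 per step → -14 at step 7.
Second: linear, -1 per step → 0 at step 7.
Third: cycles through -7, 5 every 2 steps. Step 7 lands at position 1 of the cycle → 5.

(-14, 0, 5)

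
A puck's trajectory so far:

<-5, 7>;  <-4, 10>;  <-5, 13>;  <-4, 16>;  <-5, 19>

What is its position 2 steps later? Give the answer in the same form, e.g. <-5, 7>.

First: cycles through -5, -4 every 2 steps. Step 6 lands at position 0 of the cycle → -5.
Second: linear, +3 per step → 25 at step 6.

<-5, 25>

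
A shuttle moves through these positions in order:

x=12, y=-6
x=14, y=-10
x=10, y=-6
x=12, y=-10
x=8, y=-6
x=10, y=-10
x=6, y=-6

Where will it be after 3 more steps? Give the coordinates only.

The moves between consecutive positions are (+2, -4), (-4, +4), (+2, -4), (-4, +4), (+2, -4), (-4, +4); they repeat the 2-cycle [(+2, -4), (-4, +4)].
step 7: apply (+2, -4) → x=8, y=-10
step 8: apply (-4, +4) → x=4, y=-6
step 9: apply (+2, -4) → x=6, y=-10

x=6, y=-10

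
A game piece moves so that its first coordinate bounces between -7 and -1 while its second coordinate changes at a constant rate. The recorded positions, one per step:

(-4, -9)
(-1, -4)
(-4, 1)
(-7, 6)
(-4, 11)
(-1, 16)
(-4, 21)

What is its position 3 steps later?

The first coordinate travels 3 per step and bounces off the walls at -7 and -1.
  step 7: -4 → -7
  step 8: -7 → -4
  step 9: -4 → -1
The second coordinate changes by +5 each step: at step 9 it is 36.

(-1, 36)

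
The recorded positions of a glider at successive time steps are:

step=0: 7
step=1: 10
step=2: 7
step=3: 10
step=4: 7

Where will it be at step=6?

7

Consecutive displacements +3, -3, +3, -3 scale by a factor of -1 each step.
step 5: 7 + 3 → 10
step 6: 10 − 3 → 7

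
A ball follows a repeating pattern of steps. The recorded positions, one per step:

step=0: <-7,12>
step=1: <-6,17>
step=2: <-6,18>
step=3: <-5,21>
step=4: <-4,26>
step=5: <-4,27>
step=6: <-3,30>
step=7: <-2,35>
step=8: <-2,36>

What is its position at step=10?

The moves between consecutive positions are <+1,+5>, <+0,+1>, <+1,+3>, <+1,+5>, <+0,+1>, <+1,+3>, <+1,+5>, <+0,+1>; they repeat the 3-cycle [<+1,+5>, <+0,+1>, <+1,+3>].
step 9: apply <+1,+3> → <-1,39>
step 10: apply <+1,+5> → <0,44>

<0,44>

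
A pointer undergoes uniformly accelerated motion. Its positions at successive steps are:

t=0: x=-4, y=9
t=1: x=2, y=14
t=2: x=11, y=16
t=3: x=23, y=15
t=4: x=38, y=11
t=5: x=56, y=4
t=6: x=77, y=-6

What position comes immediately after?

Successive displacements: (+6, +5), (+9, +2), (+12, -1), (+15, -4), (+18, -7), (+21, -10) — each changes by (+3, -3).
step 7: x=77, y=-6 + (+24, -13) → x=101, y=-19

x=101, y=-19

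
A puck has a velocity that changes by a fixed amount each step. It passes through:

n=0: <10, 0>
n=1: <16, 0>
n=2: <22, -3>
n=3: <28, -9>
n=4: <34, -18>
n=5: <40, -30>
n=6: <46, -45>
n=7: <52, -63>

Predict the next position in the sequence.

<58, -84>

First differences are <+6, +0>, <+6, -3>, <+6, -6>, <+6, -9>, <+6, -12>, <+6, -15>, <+6, -18>; their common second difference is <+0, -3> (constant acceleration).
step 8: <52, -63> + <+6, -21> → <58, -84>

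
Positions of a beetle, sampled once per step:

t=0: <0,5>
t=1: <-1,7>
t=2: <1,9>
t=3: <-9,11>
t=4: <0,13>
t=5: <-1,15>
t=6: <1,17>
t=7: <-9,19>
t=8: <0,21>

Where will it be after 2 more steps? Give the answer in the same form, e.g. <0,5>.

<1,25>

The first coordinate repeats the cycle [0, -1, 1, -9] with period 4; step 10 mod 4 = 2, giving 1.
The second coordinate changes by +2 each step, so at step 10 it is 5 + 10·(2) = 25.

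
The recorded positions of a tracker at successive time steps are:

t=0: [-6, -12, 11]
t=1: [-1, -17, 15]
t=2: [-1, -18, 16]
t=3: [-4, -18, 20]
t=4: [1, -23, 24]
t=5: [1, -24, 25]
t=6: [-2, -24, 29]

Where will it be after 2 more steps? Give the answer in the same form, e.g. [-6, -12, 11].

[3, -30, 34]

The moves between consecutive positions are [+5, -5, +4], [+0, -1, +1], [-3, +0, +4], [+5, -5, +4], [+0, -1, +1], [-3, +0, +4]; they repeat the 3-cycle [[+5, -5, +4], [+0, -1, +1], [-3, +0, +4]].
step 7: apply [+5, -5, +4] → [3, -29, 33]
step 8: apply [+0, -1, +1] → [3, -30, 34]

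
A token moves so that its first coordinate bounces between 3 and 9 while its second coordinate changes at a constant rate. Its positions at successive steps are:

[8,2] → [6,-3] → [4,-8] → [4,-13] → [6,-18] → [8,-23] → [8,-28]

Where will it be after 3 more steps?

The first coordinate reflects between 3 and 9, moving 2 per step.
  step 7: 8 → 6
  step 8: 6 → 4
  step 9: 4 → 4
The second coordinate changes by -5 each step: at step 9 it is -43.

[4,-43]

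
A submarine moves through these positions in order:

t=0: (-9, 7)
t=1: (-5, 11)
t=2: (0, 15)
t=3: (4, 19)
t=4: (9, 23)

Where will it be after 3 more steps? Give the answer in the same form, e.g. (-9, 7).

Step-to-step displacements: (+4, +4), (+5, +4), (+4, +4), (+5, +4) — a repeating cycle of length 2.
step 5: apply (+4, +4) → (13, 27)
step 6: apply (+5, +4) → (18, 31)
step 7: apply (+4, +4) → (22, 35)

(22, 35)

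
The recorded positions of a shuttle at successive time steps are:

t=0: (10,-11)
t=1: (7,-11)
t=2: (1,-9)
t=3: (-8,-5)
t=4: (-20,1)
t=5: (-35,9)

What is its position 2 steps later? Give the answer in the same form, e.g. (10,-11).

First differences are (-3,+0), (-6,+2), (-9,+4), (-12,+6), (-15,+8); their common second difference is (-3,+2) (constant acceleration).
step 6: (-35,9) + (-18,+10) → (-53,19)
step 7: (-53,19) + (-21,+12) → (-74,31)

(-74,31)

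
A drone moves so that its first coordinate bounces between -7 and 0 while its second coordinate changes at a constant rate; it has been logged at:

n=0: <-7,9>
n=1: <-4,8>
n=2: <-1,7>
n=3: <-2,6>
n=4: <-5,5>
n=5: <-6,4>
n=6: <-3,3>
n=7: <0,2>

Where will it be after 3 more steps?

The first coordinate reflects between -7 and 0, moving 3 per step.
  step 8: 0 → -3
  step 9: -3 → -6
  step 10: -6 → -5
The second coordinate changes by -1 each step: at step 10 it is -1.

<-5,-1>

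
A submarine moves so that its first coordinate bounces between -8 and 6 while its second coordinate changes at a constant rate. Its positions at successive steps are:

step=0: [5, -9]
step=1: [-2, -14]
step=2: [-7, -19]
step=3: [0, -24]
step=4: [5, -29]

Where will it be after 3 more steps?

[0, -44]

The first coordinate reflects between -8 and 6, moving 7 per step.
  step 5: 5 → -2
  step 6: -2 → -7
  step 7: -7 → 0
The second coordinate changes by -5 each step: at step 7 it is -44.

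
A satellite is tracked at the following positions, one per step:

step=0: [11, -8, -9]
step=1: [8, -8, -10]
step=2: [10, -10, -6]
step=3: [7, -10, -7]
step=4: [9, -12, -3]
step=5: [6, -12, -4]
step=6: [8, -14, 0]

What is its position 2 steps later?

[7, -16, 3]

Step-to-step displacements: [-3, +0, -1], [+2, -2, +4], [-3, +0, -1], [+2, -2, +4], [-3, +0, -1], [+2, -2, +4] — a repeating cycle of length 2.
step 7: apply [-3, +0, -1] → [5, -14, -1]
step 8: apply [+2, -2, +4] → [7, -16, 3]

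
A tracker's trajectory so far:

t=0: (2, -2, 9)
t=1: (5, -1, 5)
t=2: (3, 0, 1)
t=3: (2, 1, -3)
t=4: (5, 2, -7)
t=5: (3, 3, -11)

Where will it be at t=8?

First: cycles through 2, 5, 3 every 3 steps. Step 8 lands at position 2 of the cycle → 3.
Second: linear, +1 per step → 6 at step 8.
Third: linear, -4 per step → -23 at step 8.

(3, 6, -23)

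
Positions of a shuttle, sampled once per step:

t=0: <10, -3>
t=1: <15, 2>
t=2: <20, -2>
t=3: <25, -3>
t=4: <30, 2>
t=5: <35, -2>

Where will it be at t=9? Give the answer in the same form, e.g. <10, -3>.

First: linear, +5 per step → 55 at step 9.
Second: cycles through -3, 2, -2 every 3 steps. Step 9 lands at position 0 of the cycle → -3.

<55, -3>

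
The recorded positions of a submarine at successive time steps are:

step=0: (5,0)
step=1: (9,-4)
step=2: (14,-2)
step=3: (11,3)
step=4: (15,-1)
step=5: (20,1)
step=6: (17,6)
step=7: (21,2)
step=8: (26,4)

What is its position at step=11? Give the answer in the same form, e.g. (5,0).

(32,7)

Step-to-step displacements: (+4,-4), (+5,+2), (-3,+5), (+4,-4), (+5,+2), (-3,+5), (+4,-4), (+5,+2) — a repeating cycle of length 3.
step 9: apply (-3,+5) → (23,9)
step 10: apply (+4,-4) → (27,5)
step 11: apply (+5,+2) → (32,7)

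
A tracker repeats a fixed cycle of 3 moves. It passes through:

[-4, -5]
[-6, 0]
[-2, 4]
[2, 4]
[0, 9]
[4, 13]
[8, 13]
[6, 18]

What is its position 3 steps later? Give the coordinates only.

The moves between consecutive positions are [-2, +5], [+4, +4], [+4, +0], [-2, +5], [+4, +4], [+4, +0], [-2, +5]; they repeat the 3-cycle [[-2, +5], [+4, +4], [+4, +0]].
step 8: apply [+4, +4] → [10, 22]
step 9: apply [+4, +0] → [14, 22]
step 10: apply [-2, +5] → [12, 27]

[12, 27]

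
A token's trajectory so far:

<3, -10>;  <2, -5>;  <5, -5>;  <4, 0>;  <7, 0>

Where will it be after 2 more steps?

Differencing gives <-1, +5>, <+3, +0>, <-1, +5>, <+3, +0>. This is the pattern <-1, +5>, <+3, +0> repeated.
step 5: apply <-1, +5> → <6, 5>
step 6: apply <+3, +0> → <9, 5>

<9, 5>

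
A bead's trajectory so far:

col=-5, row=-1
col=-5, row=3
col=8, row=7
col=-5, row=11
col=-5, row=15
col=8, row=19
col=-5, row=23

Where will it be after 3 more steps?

The col coordinate repeats the cycle [-5, -5, 8] with period 3; step 9 mod 3 = 0, giving -5.
The row coordinate changes by +4 each step, so at step 9 it is -1 + 9·(4) = 35.

col=-5, row=35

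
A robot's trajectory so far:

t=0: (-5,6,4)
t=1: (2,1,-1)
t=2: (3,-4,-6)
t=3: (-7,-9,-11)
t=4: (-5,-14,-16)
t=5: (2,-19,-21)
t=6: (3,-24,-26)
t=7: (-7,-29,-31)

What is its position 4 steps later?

First: cycles through -5, 2, 3, -7 every 4 steps. Step 11 lands at position 3 of the cycle → -7.
Second: linear, -5 per step → -49 at step 11.
Third: linear, -5 per step → -51 at step 11.

(-7,-49,-51)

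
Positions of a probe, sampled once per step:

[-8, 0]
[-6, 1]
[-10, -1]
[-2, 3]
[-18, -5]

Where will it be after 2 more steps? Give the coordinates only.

Step-to-step displacements: [+2, +1], [-4, -2], [+8, +4], [-16, -8]; each is -2× the previous.
step 5: [-18, -5] + [+32, +16] → [14, 11]
step 6: [14, 11] + [-64, -32] → [-50, -21]

[-50, -21]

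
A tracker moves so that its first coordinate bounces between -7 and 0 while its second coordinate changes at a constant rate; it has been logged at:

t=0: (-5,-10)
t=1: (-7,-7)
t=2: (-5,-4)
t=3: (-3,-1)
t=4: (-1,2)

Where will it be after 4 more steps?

(-7,14)

The first coordinate reflects between -7 and 0, moving 2 per step.
  step 5: -1 → -1
  step 6: -1 → -3
  step 7: -3 → -5
  step 8: -5 → -7
The second coordinate changes by +3 each step: at step 8 it is 14.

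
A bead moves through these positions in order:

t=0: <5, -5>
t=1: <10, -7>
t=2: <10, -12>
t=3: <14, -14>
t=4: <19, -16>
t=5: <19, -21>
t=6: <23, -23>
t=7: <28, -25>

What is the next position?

The moves between consecutive positions are <+5, -2>, <+0, -5>, <+4, -2>, <+5, -2>, <+0, -5>, <+4, -2>, <+5, -2>; they repeat the 3-cycle [<+5, -2>, <+0, -5>, <+4, -2>].
step 8: apply <+0, -5> → <28, -30>

<28, -30>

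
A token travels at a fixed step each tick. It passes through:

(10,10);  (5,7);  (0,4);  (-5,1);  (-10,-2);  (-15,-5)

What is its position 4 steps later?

Each step adds (-5,-3) to the position.
step 6: (-15,-5) + (-5,-3) → (-20,-8)
step 7: (-20,-8) + (-5,-3) → (-25,-11)
step 8: (-25,-11) + (-5,-3) → (-30,-14)
step 9: (-30,-14) + (-5,-3) → (-35,-17)

(-35,-17)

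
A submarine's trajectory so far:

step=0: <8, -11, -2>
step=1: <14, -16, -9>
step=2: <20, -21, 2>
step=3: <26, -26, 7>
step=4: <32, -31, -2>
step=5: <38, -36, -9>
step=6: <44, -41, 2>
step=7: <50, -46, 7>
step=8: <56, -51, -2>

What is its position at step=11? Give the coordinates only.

The first coordinate changes by +6 each step, so at step 11 it is 8 + 11·(6) = 74.
The second coordinate changes by -5 each step, so at step 11 it is -11 + 11·(-5) = -66.
The third coordinate repeats the cycle [-2, -9, 2, 7] with period 4; step 11 mod 4 = 3, giving 7.

<74, -66, 7>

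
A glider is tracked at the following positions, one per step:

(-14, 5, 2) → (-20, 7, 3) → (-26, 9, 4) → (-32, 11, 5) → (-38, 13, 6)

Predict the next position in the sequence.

(-44, 15, 7)

The position changes by (-6, +2, +1) every step.
step 5: (-38, 13, 6) + (-6, +2, +1) → (-44, 15, 7)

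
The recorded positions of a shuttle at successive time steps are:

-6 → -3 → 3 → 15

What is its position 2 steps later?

87

The jumps are +3, +6, +12 — a geometric progression with ratio 2.
step 4: 15 + 24 → 39
step 5: 39 + 48 → 87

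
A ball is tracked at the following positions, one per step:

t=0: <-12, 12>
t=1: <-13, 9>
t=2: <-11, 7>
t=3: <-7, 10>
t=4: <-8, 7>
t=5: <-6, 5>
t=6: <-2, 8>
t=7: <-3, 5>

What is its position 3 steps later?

Differencing gives <-1, -3>, <+2, -2>, <+4, +3>, <-1, -3>, <+2, -2>, <+4, +3>, <-1, -3>. This is the pattern <-1, -3>, <+2, -2>, <+4, +3> repeated.
step 8: apply <+2, -2> → <-1, 3>
step 9: apply <+4, +3> → <3, 6>
step 10: apply <-1, -3> → <2, 3>

<2, 3>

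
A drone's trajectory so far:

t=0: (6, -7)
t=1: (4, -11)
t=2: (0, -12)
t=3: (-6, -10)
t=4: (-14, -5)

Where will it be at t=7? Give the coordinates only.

Successive displacements: (-2, -4), (-4, -1), (-6, +2), (-8, +5) — each changes by (-2, +3).
step 5: (-14, -5) + (-10, +8) → (-24, 3)
step 6: (-24, 3) + (-12, +11) → (-36, 14)
step 7: (-36, 14) + (-14, +14) → (-50, 28)

(-50, 28)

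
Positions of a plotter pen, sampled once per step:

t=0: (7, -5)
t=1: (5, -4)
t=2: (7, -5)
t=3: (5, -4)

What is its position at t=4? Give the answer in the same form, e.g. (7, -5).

(7, -5)

The jumps are (-2, +1), (+2, -1), (-2, +1) — a geometric progression with ratio -1.
step 4: (5, -4) + (+2, -1) → (7, -5)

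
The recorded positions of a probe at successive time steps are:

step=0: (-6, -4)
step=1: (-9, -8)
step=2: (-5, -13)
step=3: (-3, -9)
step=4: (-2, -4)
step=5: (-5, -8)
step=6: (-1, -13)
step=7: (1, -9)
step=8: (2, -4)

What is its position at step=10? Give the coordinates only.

Step-to-step displacements: (-3, -4), (+4, -5), (+2, +4), (+1, +5), (-3, -4), (+4, -5), (+2, +4), (+1, +5) — a repeating cycle of length 4.
step 9: apply (-3, -4) → (-1, -8)
step 10: apply (+4, -5) → (3, -13)

(3, -13)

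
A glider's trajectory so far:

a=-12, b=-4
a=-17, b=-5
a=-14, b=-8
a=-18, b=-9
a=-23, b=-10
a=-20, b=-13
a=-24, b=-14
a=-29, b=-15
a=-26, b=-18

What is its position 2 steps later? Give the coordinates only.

a=-35, b=-20

Differencing gives (-5,-1), (+3,-3), (-4,-1), (-5,-1), (+3,-3), (-4,-1), (-5,-1), (+3,-3). This is the pattern (-5,-1), (+3,-3), (-4,-1) repeated.
step 9: apply (-4,-1) → a=-30, b=-19
step 10: apply (-5,-1) → a=-35, b=-20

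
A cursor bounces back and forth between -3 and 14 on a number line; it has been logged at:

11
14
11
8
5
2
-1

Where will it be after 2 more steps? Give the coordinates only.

1

The value reflects between -3 and 14, moving 3 per step.
  step 7: -1 → -2
  step 8: -2 → 1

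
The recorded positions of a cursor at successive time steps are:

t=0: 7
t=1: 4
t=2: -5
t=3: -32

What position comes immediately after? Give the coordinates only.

-113

Step-to-step displacements: -3, -9, -27; each is 3× the previous.
step 4: -32 − 81 → -113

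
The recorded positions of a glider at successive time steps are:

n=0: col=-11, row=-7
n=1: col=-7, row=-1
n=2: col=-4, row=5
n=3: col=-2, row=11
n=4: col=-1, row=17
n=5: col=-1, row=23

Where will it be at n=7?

col=-4, row=35

First differences are (+4, +6), (+3, +6), (+2, +6), (+1, +6), (+0, +6); their common second difference is (-1, +0) (constant acceleration).
step 6: col=-1, row=23 + (-1, +6) → col=-2, row=29
step 7: col=-2, row=29 + (-2, +6) → col=-4, row=35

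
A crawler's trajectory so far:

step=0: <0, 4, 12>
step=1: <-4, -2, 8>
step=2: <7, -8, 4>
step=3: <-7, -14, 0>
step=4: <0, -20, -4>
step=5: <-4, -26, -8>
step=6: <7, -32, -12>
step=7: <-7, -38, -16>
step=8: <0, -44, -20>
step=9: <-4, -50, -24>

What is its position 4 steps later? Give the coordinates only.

First: cycles through 0, -4, 7, -7 every 4 steps. Step 13 lands at position 1 of the cycle → -4.
Second: linear, -6 per step → -74 at step 13.
Third: linear, -4 per step → -40 at step 13.

<-4, -74, -40>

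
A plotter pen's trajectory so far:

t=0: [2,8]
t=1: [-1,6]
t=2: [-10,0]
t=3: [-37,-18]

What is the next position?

Step-to-step displacements: [-3,-2], [-9,-6], [-27,-18]; each is 3× the previous.
step 4: [-37,-18] + [-81,-54] → [-118,-72]

[-118,-72]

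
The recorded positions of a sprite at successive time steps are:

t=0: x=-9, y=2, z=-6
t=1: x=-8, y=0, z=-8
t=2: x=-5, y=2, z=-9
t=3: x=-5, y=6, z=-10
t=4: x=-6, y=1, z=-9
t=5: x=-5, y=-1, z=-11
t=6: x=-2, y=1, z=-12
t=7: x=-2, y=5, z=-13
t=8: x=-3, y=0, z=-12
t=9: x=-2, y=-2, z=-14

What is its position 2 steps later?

x=1, y=4, z=-16

The moves between consecutive positions are (+1,-2,-2), (+3,+2,-1), (+0,+4,-1), (-1,-5,+1), (+1,-2,-2), (+3,+2,-1), (+0,+4,-1), (-1,-5,+1), (+1,-2,-2); they repeat the 4-cycle [(+1,-2,-2), (+3,+2,-1), (+0,+4,-1), (-1,-5,+1)].
step 10: apply (+3,+2,-1) → x=1, y=0, z=-15
step 11: apply (+0,+4,-1) → x=1, y=4, z=-16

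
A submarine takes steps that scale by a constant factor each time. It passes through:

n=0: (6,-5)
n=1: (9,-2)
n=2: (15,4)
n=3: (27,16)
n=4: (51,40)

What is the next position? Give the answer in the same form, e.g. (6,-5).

(99,88)

The jumps are (+3,+3), (+6,+6), (+12,+12), (+24,+24) — a geometric progression with ratio 2.
step 5: (51,40) + (+48,+48) → (99,88)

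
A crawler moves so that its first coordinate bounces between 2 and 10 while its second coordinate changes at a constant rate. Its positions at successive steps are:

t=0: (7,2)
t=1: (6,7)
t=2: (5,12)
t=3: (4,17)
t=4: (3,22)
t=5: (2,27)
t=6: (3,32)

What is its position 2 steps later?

(5,42)

The first coordinate reflects between 2 and 10, moving 1 per step.
  step 7: 3 → 4
  step 8: 4 → 5
The second coordinate changes by +5 each step: at step 8 it is 42.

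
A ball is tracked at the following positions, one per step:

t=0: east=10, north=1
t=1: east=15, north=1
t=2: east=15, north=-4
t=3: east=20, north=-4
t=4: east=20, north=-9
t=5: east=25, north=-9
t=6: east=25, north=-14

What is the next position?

east=30, north=-14

Step-to-step displacements: (+5, +0), (+0, -5), (+5, +0), (+0, -5), (+5, +0), (+0, -5) — a repeating cycle of length 2.
step 7: apply (+5, +0) → east=30, north=-14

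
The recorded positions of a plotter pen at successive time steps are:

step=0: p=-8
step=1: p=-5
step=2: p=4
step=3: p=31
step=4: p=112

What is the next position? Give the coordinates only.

p=355

Consecutive displacements +3, +9, +27, +81 scale by a factor of 3 each step.
step 5: 112 + 243 → p=355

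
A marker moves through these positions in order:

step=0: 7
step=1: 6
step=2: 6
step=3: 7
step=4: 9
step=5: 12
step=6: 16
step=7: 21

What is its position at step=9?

34

Taking differences between consecutive positions: -1, +0, +1, +2, +3, +4, +5. These grow by +1 each step.
step 8: 21 + 6 → 27
step 9: 27 + 7 → 34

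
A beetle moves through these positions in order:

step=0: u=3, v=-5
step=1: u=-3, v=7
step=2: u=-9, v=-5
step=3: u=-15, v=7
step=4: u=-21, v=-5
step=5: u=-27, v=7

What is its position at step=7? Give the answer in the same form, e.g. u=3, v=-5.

u=-39, v=7

The u coordinate changes by -6 each step, so at step 7 it is 3 + 7·(-6) = -39.
The v coordinate repeats the cycle [-5, 7] with period 2; step 7 mod 2 = 1, giving 7.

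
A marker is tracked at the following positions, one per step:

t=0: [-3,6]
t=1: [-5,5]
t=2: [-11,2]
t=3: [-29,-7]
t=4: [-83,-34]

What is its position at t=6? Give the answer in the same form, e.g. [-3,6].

[-731,-358]

Step-to-step displacements: [-2,-1], [-6,-3], [-18,-9], [-54,-27]; each is 3× the previous.
step 5: [-83,-34] + [-162,-81] → [-245,-115]
step 6: [-245,-115] + [-486,-243] → [-731,-358]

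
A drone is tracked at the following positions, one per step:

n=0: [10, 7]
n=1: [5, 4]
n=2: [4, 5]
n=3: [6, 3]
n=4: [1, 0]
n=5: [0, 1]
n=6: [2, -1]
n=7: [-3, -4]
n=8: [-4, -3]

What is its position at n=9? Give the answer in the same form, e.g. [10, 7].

The moves between consecutive positions are [-5, -3], [-1, +1], [+2, -2], [-5, -3], [-1, +1], [+2, -2], [-5, -3], [-1, +1]; they repeat the 3-cycle [[-5, -3], [-1, +1], [+2, -2]].
step 9: apply [+2, -2] → [-2, -5]

[-2, -5]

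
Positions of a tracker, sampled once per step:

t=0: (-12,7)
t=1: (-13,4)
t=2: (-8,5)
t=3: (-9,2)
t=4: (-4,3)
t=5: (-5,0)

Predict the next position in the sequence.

(0,1)

Differencing gives (-1,-3), (+5,+1), (-1,-3), (+5,+1), (-1,-3). This is the pattern (-1,-3), (+5,+1) repeated.
step 6: apply (+5,+1) → (0,1)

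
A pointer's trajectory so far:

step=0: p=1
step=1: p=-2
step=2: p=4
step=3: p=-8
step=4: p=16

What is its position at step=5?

p=-32

Step-to-step displacements: -3, +6, -12, +24; each is -2× the previous.
step 5: 16 − 48 → p=-32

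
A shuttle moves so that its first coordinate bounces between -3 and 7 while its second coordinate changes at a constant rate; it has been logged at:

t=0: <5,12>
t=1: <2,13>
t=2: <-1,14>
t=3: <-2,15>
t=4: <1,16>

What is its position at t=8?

The first coordinate reflects between -3 and 7, moving 3 per step.
  step 5: 1 → 4
  step 6: 4 → 7
  step 7: 7 → 4
  step 8: 4 → 1
The second coordinate changes by +1 each step: at step 8 it is 20.

<1,20>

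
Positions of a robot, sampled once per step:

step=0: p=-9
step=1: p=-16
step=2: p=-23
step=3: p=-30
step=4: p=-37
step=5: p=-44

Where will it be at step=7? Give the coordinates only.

p=-58

Constant displacement of -7 per step.
step 6: -44 − 7 → p=-51
step 7: -51 − 7 → p=-58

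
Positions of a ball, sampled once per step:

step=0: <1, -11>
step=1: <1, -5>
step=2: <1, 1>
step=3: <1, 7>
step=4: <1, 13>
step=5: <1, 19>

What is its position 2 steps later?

<1, 31>

Each step adds <+0, +6> to the position.
step 6: <1, 19> + <+0, +6> → <1, 25>
step 7: <1, 25> + <+0, +6> → <1, 31>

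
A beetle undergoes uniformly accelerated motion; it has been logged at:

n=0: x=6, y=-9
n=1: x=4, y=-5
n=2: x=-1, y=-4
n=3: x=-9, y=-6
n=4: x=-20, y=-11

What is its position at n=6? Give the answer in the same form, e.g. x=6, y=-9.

x=-51, y=-30

Successive displacements: (-2,+4), (-5,+1), (-8,-2), (-11,-5) — each changes by (-3,-3).
step 5: x=-20, y=-11 + (-14,-8) → x=-34, y=-19
step 6: x=-34, y=-19 + (-17,-11) → x=-51, y=-30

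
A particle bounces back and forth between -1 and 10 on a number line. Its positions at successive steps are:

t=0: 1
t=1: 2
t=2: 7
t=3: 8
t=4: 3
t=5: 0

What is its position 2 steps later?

10

The value reflects between -1 and 10, moving 5 per step.
  step 6: 0 → 5
  step 7: 5 → 10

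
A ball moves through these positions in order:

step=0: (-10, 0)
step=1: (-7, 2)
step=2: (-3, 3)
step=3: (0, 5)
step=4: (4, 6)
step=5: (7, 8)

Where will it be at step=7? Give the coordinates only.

Differencing gives (+3, +2), (+4, +1), (+3, +2), (+4, +1), (+3, +2). This is the pattern (+3, +2), (+4, +1) repeated.
step 6: apply (+4, +1) → (11, 9)
step 7: apply (+3, +2) → (14, 11)

(14, 11)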